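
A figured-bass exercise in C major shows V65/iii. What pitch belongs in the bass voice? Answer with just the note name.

The applied chord V65/iii is rooted on B: B-D#-F#-A.
The figure 65 means first inversion — the third is in the bass.

D#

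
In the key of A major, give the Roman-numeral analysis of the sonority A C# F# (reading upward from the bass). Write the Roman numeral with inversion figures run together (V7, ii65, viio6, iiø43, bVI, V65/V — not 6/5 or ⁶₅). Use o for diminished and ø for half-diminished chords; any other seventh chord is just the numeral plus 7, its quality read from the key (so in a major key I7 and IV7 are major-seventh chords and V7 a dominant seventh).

vi6

The pitches F#-A-C# form a minor triad rooted on F#.
In A major, F# is the submediant; the diatonic minor triad there is vi.
With A in the bass the chord is in first inversion, so the figured bass is 6.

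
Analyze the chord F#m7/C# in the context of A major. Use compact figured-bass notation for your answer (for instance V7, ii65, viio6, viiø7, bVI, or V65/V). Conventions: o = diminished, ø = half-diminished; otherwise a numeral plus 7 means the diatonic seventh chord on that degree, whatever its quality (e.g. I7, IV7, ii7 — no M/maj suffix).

vi43

The pitches F#-A-C#-E form a minor seventh chord rooted on F#.
F# is scale degree 6 in A major, and a minor seventh chord on that degree is written vi7.
With C# in the bass the chord is in second inversion, so the figured bass is 43.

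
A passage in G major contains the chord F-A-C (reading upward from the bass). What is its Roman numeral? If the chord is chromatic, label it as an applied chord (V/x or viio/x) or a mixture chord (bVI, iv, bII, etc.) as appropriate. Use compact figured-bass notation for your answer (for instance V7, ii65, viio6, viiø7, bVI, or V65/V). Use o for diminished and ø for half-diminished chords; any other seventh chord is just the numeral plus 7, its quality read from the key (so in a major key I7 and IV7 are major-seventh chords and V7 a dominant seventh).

Stacked in thirds the chord is F-A-C: a major triad on F.
F is the lowered seventh degree of G major (diatonic 7 would be F#). This is a major triad on the lowered seventh degree (the subtonic), borrowed from the parallel minor.

bVII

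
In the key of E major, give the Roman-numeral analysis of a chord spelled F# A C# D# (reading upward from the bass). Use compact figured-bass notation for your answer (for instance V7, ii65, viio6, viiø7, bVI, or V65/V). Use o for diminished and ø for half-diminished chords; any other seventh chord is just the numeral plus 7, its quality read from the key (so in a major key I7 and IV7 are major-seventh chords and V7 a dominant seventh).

Stacked in thirds the chord is D#-F#-A-C#: a half-diminished seventh chord on D#.
D# is scale degree 7 in E major, and a half-diminished seventh chord on that degree is written viiø7.
With F# in the bass the chord is in first inversion, so the figured bass is 65.

viiø65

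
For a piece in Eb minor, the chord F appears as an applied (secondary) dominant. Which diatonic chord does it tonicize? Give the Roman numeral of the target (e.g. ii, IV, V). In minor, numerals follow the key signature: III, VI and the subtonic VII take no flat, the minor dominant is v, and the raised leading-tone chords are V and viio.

V

The chord is a major triad on F.
A dominant resolves down a perfect fifth: F → Bb. In Eb minor, Bb is scale degree 5, i.e. V.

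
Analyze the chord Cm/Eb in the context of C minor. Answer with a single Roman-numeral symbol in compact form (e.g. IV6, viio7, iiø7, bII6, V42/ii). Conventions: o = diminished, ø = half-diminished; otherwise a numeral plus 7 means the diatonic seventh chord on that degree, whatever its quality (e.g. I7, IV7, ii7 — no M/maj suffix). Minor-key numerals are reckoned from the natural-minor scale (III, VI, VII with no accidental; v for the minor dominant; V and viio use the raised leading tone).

The pitches C-Eb-G form a minor triad rooted on C.
In C minor, C is the tonic; the diatonic minor triad there is i.
With Eb in the bass the chord is in first inversion, so the figured bass is 6.

i6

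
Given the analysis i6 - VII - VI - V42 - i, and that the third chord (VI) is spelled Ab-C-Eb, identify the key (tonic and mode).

The anchor chord is a major triad on Ab, labeled VI.
Counting down 5 scale steps from Ab places the tonic on C; a major triad on degree 6 is diatonic only in minor.

C minor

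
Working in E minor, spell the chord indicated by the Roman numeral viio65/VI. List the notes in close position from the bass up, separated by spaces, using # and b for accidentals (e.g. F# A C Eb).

The slash marks an applied leading-tone chord: viio of VI. In E minor, VI is C, so the leading tone to it is B, a half step below.
Building a fully diminished seventh chord on B gives B-D-F-Ab.
With the 65 figure the chord is in first inversion; from the bass D upward in close position it reads D-F-Ab-B.

D F Ab B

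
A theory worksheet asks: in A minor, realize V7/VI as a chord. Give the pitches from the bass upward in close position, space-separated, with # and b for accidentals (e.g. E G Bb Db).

V7/VI is a secondary dominant — the dominant seventh of VI. VI in A minor is F, so the applied chord's root is C, a perfect fifth above.
Building a dominant seventh chord on C gives C-E-G-Bb.

C E G Bb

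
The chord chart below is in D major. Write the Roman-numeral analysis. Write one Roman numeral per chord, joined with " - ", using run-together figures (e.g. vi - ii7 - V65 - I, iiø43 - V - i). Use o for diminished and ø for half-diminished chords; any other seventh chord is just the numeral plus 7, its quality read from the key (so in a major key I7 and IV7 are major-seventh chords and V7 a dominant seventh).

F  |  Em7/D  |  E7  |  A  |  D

F: F with this quality isn't in the key; it's bIII, borrowed from the parallel minor.
Em7/D: minor seventh chord on E = scale degree 2 → ii42.
E7: chromatic; E is V of V, so V7/V.
A: root A is the dominant; major triad there is V.
D has root D, degree 1 in D major, so I.

bIII - ii42 - V7/V - V - I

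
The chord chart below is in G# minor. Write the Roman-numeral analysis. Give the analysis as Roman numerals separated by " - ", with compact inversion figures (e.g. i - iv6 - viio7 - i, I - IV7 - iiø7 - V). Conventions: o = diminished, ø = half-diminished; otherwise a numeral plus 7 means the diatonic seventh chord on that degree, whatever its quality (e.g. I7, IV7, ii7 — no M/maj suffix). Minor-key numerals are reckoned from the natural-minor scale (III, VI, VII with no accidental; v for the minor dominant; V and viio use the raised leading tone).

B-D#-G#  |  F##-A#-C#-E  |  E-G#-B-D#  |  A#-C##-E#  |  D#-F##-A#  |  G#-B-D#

i6 - viio7 - VI7 - V/V - V - i

B-D#-G# has root G#, degree 1 in G# minor, so i6.
F##-A#-C#-E: root F## is the leading tone; fully diminished seventh chord there is viio7.
E-G#-B-D#: major seventh chord on E = scale degree 6 → VI7.
A#-C##-E#: chromatic; A# is V of V, so V/V.
D#-F##-A# has root D#, degree 5 in G# minor, so V.
G#-B-D# has root G#, degree 1 in G# minor, so i.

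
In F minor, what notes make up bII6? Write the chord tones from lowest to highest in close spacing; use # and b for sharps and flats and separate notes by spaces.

Scale degree 2 in F minor is G; lowering it a half step gives Gb. bII6 is the Neapolitan sixth — a major triad on the lowered second degree, here in its customary first inversion.
So the chord is Gb-Bb-Db.
The figured bass 6 indicates first inversion, placing the third (Bb) in the bass: Bb-Db-Gb.

Bb Db Gb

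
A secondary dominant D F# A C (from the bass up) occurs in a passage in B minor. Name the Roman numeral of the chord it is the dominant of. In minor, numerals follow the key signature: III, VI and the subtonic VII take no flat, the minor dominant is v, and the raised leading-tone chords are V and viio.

The chord is a dominant seventh chord on D.
A dominant resolves down a perfect fifth: D → G. In B minor, G is scale degree 6, i.e. VI.

VI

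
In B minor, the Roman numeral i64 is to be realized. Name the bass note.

i in B minor has root B; the chord is B-D-F#.
The figure 64 means second inversion — the fifth is in the bass.

F#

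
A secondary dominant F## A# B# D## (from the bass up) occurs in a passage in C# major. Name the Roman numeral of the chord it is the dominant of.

The chord is a dominant seventh chord on B#.
A dominant resolves down a perfect fifth: B# → E#. In C# major, E# is scale degree 3, i.e. iii.

iii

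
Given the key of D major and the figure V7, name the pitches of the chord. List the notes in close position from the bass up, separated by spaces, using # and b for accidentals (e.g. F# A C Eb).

A C# E G

In D major, scale degree 5 is A, and the diatonic chord built there is a dominant seventh chord.
Stacking thirds from A gives A-C#-E-G.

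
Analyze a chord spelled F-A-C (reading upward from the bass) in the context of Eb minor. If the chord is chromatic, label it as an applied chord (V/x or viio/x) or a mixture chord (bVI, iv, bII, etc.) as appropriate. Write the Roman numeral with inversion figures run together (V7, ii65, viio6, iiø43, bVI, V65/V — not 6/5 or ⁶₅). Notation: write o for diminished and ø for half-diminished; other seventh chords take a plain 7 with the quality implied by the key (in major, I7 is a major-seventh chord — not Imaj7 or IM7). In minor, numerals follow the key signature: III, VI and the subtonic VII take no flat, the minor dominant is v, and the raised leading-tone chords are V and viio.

Stacked in thirds the chord is F-A-C: a major triad on F.
F is not a diatonic chord root with this quality in Eb minor, but it lies a perfect fifth above Bb (V), so the chord functions as an applied dominant of V.

V/V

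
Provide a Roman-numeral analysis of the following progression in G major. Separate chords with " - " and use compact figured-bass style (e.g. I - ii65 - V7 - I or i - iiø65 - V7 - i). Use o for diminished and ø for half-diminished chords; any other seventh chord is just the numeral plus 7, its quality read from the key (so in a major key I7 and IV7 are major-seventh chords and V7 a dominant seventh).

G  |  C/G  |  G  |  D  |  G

I - IV64 - I - V - I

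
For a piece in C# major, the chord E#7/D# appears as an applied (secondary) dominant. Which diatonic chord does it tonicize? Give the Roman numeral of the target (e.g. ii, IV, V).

vi

The chord is a dominant seventh chord on E#.
A dominant resolves down a perfect fifth: E# → A#. In C# major, A# is scale degree 6, i.e. vi.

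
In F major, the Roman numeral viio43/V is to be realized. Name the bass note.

F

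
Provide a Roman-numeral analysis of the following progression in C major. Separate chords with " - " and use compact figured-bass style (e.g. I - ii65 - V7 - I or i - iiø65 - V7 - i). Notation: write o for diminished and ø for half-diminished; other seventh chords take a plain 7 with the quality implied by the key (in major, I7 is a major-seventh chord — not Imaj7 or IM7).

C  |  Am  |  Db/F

I - vi - bII6

C: root C is the tonic; major triad there is I.
Am has root A, degree 6 in C major, so vi.
Db/F is non-diatonic — a major triad on the lowered supertonic (Db): the Neapolitan sixth, bII6 (third, F, in the bass — hence the 6).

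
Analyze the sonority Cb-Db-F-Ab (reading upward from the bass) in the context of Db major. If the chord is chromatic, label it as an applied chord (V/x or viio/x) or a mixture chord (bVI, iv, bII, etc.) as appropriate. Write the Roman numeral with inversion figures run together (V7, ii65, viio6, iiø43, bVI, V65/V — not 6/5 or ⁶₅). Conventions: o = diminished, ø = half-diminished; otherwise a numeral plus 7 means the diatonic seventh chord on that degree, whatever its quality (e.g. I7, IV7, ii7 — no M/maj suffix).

V42/IV

Stacked in thirds the chord is Db-F-Ab-Cb: a dominant seventh chord on Db.
Db is not a diatonic chord root with this quality in Db major, but it lies a perfect fifth above Gb (IV), so the chord functions as an applied dominant of IV.
With Cb in the bass the chord is in third inversion, so the figured bass is 42.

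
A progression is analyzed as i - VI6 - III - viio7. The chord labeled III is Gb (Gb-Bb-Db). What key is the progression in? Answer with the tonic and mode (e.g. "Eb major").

Eb minor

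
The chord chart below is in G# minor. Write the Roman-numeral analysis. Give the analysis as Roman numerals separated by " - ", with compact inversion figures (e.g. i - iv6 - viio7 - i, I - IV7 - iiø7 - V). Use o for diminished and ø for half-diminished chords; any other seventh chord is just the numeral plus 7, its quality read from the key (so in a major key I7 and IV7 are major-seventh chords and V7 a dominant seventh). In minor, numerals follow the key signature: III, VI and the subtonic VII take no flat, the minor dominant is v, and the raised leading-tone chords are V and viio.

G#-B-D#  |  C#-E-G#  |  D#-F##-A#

i - iv - V

G#-B-D#: root G# is the tonic; minor triad there is i.
C#-E-G#: minor triad on C# = scale degree 4 → iv.
D#-F##-A#: root D# is the dominant; major triad there is V.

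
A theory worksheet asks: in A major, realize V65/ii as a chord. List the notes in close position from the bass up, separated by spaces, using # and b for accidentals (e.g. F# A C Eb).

The slash means an applied dominant: we want the dominant of ii. In A major, ii is B minor, and its dominant is built on F#.
Building a dominant seventh chord on F# gives F#-A#-C#-E.
With the 65 figure the chord is in first inversion; from the bass A# upward in close position it reads A#-C#-E-F#.

A# C# E F#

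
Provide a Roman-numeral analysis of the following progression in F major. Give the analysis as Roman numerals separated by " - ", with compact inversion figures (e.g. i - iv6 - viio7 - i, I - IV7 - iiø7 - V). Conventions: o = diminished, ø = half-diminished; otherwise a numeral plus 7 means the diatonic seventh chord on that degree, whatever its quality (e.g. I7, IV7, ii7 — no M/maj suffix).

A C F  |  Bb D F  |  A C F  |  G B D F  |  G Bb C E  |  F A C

A-C-F has root F, degree 1 in F major, so I6.
Bb-D-F: root Bb is the subdominant; major triad there is IV.
A-C-F: major triad on F = scale degree 1 → I6.
G-B-D-F: a dominant seventh chord on G, the applied dominant of V → V7/V.
G-Bb-C-E: root C is the dominant; dominant seventh chord there is V43.
F-A-C: root F is the tonic; major triad there is I.

I6 - IV - I6 - V7/V - V43 - I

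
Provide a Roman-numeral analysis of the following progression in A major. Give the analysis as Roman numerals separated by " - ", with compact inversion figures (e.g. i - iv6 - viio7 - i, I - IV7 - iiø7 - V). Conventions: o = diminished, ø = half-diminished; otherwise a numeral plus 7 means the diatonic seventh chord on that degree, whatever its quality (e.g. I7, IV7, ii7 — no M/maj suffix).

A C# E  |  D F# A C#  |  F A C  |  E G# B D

A-C#-E: major triad on A = scale degree 1 → I.
D-F#-A-C#: root D is the subdominant; major seventh chord there is IV7.
F-A-C: F with this quality isn't in the key; it's bVI, borrowed from the parallel minor.
E-G#-B-D: dominant seventh chord on E = scale degree 5 → V7.

I - IV7 - bVI - V7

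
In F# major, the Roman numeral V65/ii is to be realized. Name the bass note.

F##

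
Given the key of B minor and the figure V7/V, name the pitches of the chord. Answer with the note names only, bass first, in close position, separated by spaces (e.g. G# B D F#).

V7/V is a secondary dominant — the dominant seventh of V. V in B minor is F#, so the applied chord's root is C#, a perfect fifth above.
Building a dominant seventh chord on C# gives C#-E#-G#-B.

C# E# G# B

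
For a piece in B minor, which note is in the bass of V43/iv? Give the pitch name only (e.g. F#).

F#

The applied chord V43/iv is rooted on B: B-D#-F#-A.
The figure 43 means second inversion — the fifth is in the bass.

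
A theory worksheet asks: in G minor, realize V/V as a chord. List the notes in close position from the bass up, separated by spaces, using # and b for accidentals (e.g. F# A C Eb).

A C# E

The slash means an applied dominant: we want the dominant of V. In G minor, V is D major, and its dominant is built on A.
Building a major triad on A gives A-C#-E.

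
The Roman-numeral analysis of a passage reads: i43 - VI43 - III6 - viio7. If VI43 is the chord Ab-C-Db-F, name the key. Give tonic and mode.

F minor

The anchor chord is a major seventh chord on Db, labeled VI43.
If Db is scale degree 6 and the mode makes that degree carry a major seventh chord, the tonic is F and the mode is minor.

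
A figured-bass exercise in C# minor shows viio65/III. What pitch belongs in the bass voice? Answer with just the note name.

The applied chord viio65/III is rooted on D#: D#-F#-A-C.
The figure 65 means first inversion — the third is in the bass.

F#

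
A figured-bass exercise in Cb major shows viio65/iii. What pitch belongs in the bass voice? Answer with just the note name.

F

The applied chord viio65/iii is rooted on D: D-F-Ab-Cb.
The figure 65 means first inversion — the third is in the bass.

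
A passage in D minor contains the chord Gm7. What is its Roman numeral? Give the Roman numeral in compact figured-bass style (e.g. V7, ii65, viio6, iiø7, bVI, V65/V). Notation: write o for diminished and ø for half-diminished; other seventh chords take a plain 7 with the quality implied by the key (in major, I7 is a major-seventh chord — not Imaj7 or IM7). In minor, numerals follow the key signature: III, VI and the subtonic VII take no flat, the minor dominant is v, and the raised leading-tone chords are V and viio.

iv7

Stacked in thirds the chord is G-Bb-D-F: a minor seventh chord on G.
In D minor, G is the subdominant; the diatonic minor seventh chord there is iv7.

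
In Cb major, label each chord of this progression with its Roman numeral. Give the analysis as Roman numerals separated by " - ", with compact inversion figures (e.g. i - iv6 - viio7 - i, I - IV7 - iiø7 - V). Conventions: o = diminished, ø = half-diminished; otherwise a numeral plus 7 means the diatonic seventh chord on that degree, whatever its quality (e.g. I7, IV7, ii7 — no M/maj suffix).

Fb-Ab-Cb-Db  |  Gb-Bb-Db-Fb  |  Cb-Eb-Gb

ii65 - V7 - I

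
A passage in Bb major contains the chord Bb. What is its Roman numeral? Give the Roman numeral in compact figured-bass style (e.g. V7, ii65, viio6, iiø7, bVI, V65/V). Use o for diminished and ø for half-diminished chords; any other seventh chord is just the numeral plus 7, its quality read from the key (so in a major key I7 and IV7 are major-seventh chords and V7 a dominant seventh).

The pitches Bb-D-F form a major triad rooted on Bb.
Bb is scale degree 1 in Bb major, and a major triad on that degree is written I.

I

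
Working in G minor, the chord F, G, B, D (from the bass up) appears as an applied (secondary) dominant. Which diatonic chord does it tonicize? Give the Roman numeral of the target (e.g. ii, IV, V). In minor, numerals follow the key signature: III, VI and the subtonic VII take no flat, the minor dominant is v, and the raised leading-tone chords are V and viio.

The chord is a dominant seventh chord on G.
A dominant resolves down a perfect fifth: G → C. In G minor, C is scale degree 4, i.e. iv.

iv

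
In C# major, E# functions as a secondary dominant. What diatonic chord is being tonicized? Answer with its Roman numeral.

vi

The chord is a major triad on E#.
A dominant resolves down a perfect fifth: E# → A#. In C# major, A# is scale degree 6, i.e. vi.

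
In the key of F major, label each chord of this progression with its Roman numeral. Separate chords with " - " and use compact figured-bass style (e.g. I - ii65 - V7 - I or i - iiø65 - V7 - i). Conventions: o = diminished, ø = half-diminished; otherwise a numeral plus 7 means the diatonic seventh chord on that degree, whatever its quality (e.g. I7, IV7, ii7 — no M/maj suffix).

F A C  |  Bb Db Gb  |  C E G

F-A-C: root F is the tonic; major triad there is I.
Bb-Db-Gb: Gb with this quality isn't in the key; a major triad on b2 is the Neapolitan sixth, bII6 (third, Bb, in the bass — hence the 6).
C-E-G: major triad on C = scale degree 5 → V.

I - bII6 - V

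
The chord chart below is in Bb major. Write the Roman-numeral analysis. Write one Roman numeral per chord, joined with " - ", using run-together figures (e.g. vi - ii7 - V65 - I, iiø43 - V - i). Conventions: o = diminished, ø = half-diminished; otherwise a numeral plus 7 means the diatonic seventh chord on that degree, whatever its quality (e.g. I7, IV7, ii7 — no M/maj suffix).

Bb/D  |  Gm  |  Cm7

Bb/D: major triad on Bb = scale degree 1 → I6.
Gm: root G is the submediant; minor triad there is vi.
Cm7 has root C, degree 2 in Bb major, so ii7.

I6 - vi - ii7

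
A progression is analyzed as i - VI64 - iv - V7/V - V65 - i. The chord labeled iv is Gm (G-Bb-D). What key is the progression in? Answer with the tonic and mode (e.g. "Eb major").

D minor

iv is given as G-Bb-D — a minor triad with root G.
If G is scale degree 4 and the mode makes that degree carry a minor triad, the tonic is D and the mode is minor.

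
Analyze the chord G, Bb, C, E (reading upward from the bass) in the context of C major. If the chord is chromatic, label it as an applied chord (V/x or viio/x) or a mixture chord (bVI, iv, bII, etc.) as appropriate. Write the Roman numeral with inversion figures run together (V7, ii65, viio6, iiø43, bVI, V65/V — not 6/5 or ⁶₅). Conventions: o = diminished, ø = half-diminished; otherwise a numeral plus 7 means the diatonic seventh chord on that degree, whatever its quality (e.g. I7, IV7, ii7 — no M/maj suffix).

Stacked in thirds the chord is C-E-G-Bb: a dominant seventh chord on C.
C is not a diatonic chord root with this quality in C major, but it lies a perfect fifth above F (IV), so the chord functions as an applied dominant of IV.
With G in the bass the chord is in second inversion, so the figured bass is 43.

V43/IV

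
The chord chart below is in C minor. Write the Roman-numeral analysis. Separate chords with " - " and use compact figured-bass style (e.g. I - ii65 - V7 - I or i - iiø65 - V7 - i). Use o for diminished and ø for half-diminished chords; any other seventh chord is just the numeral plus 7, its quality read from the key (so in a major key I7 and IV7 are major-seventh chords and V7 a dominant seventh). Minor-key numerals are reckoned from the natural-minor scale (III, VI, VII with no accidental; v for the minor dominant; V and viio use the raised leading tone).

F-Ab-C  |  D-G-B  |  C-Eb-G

F-Ab-C has root F, degree 4 in C minor, so iv.
D-G-B: major triad on G = scale degree 5 → V64.
C-Eb-G: minor triad on C = scale degree 1 → i.

iv - V64 - i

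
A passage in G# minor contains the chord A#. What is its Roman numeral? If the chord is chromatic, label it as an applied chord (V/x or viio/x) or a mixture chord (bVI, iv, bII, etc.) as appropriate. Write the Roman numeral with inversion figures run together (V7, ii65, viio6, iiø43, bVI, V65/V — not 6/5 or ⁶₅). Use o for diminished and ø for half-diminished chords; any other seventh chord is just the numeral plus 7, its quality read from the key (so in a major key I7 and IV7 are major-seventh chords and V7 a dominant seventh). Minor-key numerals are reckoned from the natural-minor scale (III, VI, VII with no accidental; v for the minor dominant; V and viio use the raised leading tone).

V/V

The pitches A#-C##-E# form a major triad rooted on A#.
A# is not a diatonic chord root with this quality in G# minor, but it lies a perfect fifth above D# (V), so the chord functions as an applied dominant of V.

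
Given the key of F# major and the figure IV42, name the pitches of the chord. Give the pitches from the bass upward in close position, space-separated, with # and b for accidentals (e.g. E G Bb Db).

A# B D# F#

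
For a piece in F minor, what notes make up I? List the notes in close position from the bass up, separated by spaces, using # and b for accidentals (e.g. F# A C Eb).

I is the major tonic (Picardy third), borrowed from the parallel major. In F minor that root is F.
So the chord is F-A-C, a major triad.

F A C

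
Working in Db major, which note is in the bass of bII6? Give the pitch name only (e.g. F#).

bII in Db major has root Ebb; the chord is Ebb-Gb-Bbb.
The figure 6 means first inversion — the third is in the bass.

Gb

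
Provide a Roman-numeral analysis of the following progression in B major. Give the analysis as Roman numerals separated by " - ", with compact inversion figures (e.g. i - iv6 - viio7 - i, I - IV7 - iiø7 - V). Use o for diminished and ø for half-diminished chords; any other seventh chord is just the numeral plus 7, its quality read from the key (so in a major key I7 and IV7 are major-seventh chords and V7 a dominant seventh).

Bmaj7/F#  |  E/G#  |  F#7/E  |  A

Bmaj7/F# has root B, degree 1 in B major, so I43.
E/G#: root E is the subdominant; major triad there is IV6.
F#7/E: dominant seventh chord on F# = scale degree 5 → V42.
A is non-diatonic — bVII, a mixture chord from B minor.

I43 - IV6 - V42 - bVII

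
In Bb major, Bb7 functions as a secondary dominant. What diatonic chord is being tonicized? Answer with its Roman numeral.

IV

The chord is a dominant seventh chord on Bb.
A dominant resolves down a perfect fifth: Bb → Eb. In Bb major, Eb is scale degree 4, i.e. IV.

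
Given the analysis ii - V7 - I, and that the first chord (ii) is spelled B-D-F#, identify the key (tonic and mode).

The chord Bm is a minor triad rooted on B; its label is ii.
ii on B implies B is the supertonic; that puts the tonic at A, and the lowercase numeral fits major mode.

A major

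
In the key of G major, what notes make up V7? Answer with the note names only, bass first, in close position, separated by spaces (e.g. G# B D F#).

D F# A C

In G major, the dominant is D, and the diatonic chord built there is a dominant seventh chord.
Stacking thirds from D gives D-F#-A-C.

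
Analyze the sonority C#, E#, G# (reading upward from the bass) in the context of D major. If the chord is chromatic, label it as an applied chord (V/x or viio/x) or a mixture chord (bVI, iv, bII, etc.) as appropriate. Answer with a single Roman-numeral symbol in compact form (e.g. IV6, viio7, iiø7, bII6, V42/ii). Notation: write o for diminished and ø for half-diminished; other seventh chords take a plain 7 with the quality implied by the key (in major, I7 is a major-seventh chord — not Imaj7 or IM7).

V/iii

The pitches C#-E#-G# form a major triad rooted on C#.
C# is not a diatonic chord root with this quality in D major, but it lies a perfect fifth above F# (iii), so the chord functions as an applied dominant of iii.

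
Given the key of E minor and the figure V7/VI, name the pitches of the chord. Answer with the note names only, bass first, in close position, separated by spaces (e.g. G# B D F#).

V7/VI is a secondary dominant — the dominant seventh of VI. VI in E minor is C, so the applied chord's root is G, a perfect fifth above.
Building a dominant seventh chord on G gives G-B-D-F.

G B D F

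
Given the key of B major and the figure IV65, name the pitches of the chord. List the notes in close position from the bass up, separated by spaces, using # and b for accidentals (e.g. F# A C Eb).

G# B D# E

In B major, the fourth degree is E, and the diatonic chord built there is a major seventh chord.
That chord is spelled E-G#-B-D#.
The figured bass 65 indicates first inversion, placing the third (G#) in the bass: G#-B-D#-E.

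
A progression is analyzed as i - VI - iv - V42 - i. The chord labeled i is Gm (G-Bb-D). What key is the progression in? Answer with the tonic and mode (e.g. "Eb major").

G minor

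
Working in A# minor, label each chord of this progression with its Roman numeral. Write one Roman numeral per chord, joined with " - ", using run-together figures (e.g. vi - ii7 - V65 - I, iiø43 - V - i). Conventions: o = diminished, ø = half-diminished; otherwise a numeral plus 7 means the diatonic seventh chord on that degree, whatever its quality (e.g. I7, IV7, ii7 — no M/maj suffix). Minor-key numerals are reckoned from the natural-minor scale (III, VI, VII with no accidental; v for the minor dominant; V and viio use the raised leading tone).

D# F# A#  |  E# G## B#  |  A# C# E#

iv - V - i

D#-F#-A#: minor triad on D# = scale degree 4 → iv.
E#-G##-B#: root E# is the dominant; major triad there is V.
A#-C#-E#: minor triad on A# = scale degree 1 → i.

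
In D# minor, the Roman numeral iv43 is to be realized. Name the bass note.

iv in D# minor has root G#; the chord is G#-B-D#-F#.
The figure 43 means second inversion — the fifth is in the bass.

D#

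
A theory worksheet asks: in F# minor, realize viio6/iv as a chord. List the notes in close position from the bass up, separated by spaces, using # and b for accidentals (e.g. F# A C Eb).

viio6/iv is a secondary leading-tone chord. The target iv is B in F# minor; the applied chord is rooted a semitone below, on A#.
Building a diminished triad on A# gives A#-C#-E.
The figured bass 6 indicates first inversion, placing the third (C#) in the bass: C#-E-A#.

C# E A#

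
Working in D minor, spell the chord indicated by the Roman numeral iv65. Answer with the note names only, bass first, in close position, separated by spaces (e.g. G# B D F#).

Bb D F G

The numeral's case and figure indicate a minor seventh chord. In D minor its root, the subdominant, is G.
That chord is spelled G-Bb-D-F.
The figured bass 65 indicates first inversion, placing the third (Bb) in the bass: Bb-D-F-G.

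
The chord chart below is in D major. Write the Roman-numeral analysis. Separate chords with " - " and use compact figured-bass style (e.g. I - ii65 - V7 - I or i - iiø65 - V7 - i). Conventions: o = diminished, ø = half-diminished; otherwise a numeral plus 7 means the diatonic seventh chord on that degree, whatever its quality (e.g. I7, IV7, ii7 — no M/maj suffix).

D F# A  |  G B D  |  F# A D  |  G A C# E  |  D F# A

I - IV - I6 - V42 - I

D-F#-A has root D, degree 1 in D major, so I.
G-B-D: major triad on G = scale degree 4 → IV.
F#-A-D: major triad on D = scale degree 1 → I6.
G-A-C#-E: dominant seventh chord on A = scale degree 5 → V42.
D-F#-A has root D, degree 1 in D major, so I.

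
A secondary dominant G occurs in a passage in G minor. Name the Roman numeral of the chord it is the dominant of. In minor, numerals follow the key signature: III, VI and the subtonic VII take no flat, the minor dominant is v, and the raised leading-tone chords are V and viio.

iv

The chord is a major triad on G.
A dominant resolves down a perfect fifth: G → C. In G minor, C is scale degree 4, i.e. iv.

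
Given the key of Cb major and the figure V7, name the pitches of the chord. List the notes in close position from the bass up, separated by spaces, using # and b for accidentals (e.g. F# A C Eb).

Gb Bb Db Fb

In Cb major, the fifth degree is Gb, and the diatonic chord built there is a dominant seventh chord.
Stacking thirds from Gb gives Gb-Bb-Db-Fb.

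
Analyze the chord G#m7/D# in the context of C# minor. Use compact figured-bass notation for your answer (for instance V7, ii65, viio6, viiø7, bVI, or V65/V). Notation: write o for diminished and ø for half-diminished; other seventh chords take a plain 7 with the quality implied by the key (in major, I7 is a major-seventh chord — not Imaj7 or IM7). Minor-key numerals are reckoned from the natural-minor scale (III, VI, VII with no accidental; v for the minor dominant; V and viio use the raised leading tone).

v43

The pitches G#-B-D#-F# form a minor seventh chord rooted on G#.
In C# minor, G# is the dominant; the diatonic minor seventh chord there is v7.
With D# in the bass the chord is in second inversion, so the figured bass is 43.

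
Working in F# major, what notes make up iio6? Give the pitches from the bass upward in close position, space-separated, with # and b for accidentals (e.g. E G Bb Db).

B D G#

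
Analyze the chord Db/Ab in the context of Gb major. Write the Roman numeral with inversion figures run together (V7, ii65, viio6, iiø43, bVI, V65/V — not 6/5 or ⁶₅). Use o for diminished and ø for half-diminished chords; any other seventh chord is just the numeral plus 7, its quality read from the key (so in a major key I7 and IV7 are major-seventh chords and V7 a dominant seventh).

V64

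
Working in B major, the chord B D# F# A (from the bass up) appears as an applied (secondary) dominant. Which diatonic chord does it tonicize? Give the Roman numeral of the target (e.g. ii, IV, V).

IV

The chord is a dominant seventh chord on B.
A dominant resolves down a perfect fifth: B → E. In B major, E is scale degree 4, i.e. IV.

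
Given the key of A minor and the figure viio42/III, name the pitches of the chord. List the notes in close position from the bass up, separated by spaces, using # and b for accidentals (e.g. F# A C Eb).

Ab B D F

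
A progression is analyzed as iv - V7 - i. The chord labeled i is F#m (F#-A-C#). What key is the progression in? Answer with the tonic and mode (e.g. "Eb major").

i is given as F#-A-C# — a minor triad with root F#.
If F# is scale degree 1 and the mode makes that degree carry a minor triad, the tonic is F# and the mode is minor.

F# minor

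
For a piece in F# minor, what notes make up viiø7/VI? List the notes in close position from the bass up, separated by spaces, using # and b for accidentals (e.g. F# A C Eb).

C# E G B

viiø7/VI is a secondary leading-tone chord. The target VI is D in F# minor; the applied chord is rooted a semitone below, on C#.
Building a half-diminished seventh chord on C# gives C#-E-G-B.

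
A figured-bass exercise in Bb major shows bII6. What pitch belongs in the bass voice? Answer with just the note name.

Eb

bII in Bb major has root Cb; the chord is Cb-Eb-Gb.
The figure 6 means first inversion — the third is in the bass.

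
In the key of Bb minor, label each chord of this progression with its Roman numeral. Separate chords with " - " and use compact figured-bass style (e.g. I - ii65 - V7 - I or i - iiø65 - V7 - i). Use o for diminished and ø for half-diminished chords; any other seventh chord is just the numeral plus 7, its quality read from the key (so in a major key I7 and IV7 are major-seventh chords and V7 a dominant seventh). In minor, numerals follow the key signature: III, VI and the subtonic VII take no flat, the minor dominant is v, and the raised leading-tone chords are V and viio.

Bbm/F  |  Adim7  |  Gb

i64 - viio7 - VI

Bbm/F has root Bb, degree 1 in Bb minor, so i64.
Adim7 has root A, degree 7 in Bb minor, so viio7.
Gb: major triad on Gb = scale degree 6 → VI.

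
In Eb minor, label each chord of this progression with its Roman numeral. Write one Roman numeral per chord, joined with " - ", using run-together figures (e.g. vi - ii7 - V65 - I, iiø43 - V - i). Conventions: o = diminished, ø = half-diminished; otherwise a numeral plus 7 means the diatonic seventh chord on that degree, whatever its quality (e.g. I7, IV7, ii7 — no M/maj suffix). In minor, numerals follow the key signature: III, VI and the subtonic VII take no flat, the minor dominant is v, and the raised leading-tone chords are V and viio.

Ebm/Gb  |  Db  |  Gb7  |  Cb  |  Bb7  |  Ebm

i6 - VII - V7/VI - VI - V7 - i

Ebm/Gb: root Eb is the tonic; minor triad there is i6.
Db has root Db, degree 7 in Eb minor, so VII.
Gb7: chromatic; Gb is V of VI, so V7/VI.
Cb has root Cb, degree 6 in Eb minor, so VI.
Bb7: root Bb is the dominant; dominant seventh chord there is V7.
Ebm: root Eb is the tonic; minor triad there is i.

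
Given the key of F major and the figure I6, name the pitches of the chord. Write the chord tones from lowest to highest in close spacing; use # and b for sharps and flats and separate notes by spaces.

A C F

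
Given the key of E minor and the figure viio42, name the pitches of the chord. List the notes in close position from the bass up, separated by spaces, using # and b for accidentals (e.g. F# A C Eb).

C D# F# A

In E minor, the leading-tone chord is built on the raised seventh degree, D#.
That chord is spelled D#-F#-A-C.
With the 42 figure the chord is in third inversion; from the bass C upward in close position it reads C-D#-F#-A.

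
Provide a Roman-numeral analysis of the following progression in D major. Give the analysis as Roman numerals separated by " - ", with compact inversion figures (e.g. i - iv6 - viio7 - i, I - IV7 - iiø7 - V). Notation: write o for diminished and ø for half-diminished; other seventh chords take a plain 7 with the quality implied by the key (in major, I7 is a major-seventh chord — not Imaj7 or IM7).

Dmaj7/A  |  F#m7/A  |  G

Dmaj7/A: root D is the tonic; major seventh chord there is I43.
F#m7/A: root F# is the mediant; minor seventh chord there is iii65.
G: root G is the subdominant; major triad there is IV.

I43 - iii65 - IV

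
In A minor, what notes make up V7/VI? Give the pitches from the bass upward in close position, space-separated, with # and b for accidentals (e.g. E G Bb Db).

C E G Bb

The slash means an applied dominant: we want the dominant of VI. In A minor, VI is F major, and its dominant is built on C.
Building a dominant seventh chord on C gives C-E-G-Bb.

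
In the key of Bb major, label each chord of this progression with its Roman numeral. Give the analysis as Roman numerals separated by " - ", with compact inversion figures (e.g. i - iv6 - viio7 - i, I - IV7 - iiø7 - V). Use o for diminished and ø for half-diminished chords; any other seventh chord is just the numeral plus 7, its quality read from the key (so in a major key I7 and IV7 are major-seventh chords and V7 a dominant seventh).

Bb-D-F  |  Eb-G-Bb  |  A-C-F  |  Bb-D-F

I - IV - V6 - I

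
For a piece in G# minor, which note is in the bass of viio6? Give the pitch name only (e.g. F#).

A#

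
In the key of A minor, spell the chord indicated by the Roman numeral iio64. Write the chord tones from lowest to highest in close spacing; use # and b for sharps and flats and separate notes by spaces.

The numeral's case and figure indicate a diminished triad. In A minor its root, scale degree 2, is B.
That chord is spelled B-D-F.
With the 64 figure the chord is in second inversion; from the bass F upward in close position it reads F-B-D.

F B D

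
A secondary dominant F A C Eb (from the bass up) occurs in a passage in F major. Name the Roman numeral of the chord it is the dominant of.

IV

The chord is a dominant seventh chord on F.
A dominant resolves down a perfect fifth: F → Bb. In F major, Bb is scale degree 4, i.e. IV.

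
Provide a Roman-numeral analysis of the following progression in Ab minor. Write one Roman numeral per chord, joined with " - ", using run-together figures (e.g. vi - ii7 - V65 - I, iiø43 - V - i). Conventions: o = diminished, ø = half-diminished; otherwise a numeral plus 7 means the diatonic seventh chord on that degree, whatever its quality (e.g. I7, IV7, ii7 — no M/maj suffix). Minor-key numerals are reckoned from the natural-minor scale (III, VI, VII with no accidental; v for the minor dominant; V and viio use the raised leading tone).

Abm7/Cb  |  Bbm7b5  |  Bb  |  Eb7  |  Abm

Abm7/Cb: minor seventh chord on Ab = scale degree 1 → i65.
Bbm7b5: half-diminished seventh chord on Bb = scale degree 2 → iiø7.
Bb: chromatic; Bb is V of V, so V/V.
Eb7: root Eb is the dominant; dominant seventh chord there is V7.
Abm: root Ab is the tonic; minor triad there is i.

i65 - iiø7 - V/V - V7 - i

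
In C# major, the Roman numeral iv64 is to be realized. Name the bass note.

C#

iv in C# major has root F#; the chord is F#-A-C#.
The figure 64 means second inversion — the fifth is in the bass.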